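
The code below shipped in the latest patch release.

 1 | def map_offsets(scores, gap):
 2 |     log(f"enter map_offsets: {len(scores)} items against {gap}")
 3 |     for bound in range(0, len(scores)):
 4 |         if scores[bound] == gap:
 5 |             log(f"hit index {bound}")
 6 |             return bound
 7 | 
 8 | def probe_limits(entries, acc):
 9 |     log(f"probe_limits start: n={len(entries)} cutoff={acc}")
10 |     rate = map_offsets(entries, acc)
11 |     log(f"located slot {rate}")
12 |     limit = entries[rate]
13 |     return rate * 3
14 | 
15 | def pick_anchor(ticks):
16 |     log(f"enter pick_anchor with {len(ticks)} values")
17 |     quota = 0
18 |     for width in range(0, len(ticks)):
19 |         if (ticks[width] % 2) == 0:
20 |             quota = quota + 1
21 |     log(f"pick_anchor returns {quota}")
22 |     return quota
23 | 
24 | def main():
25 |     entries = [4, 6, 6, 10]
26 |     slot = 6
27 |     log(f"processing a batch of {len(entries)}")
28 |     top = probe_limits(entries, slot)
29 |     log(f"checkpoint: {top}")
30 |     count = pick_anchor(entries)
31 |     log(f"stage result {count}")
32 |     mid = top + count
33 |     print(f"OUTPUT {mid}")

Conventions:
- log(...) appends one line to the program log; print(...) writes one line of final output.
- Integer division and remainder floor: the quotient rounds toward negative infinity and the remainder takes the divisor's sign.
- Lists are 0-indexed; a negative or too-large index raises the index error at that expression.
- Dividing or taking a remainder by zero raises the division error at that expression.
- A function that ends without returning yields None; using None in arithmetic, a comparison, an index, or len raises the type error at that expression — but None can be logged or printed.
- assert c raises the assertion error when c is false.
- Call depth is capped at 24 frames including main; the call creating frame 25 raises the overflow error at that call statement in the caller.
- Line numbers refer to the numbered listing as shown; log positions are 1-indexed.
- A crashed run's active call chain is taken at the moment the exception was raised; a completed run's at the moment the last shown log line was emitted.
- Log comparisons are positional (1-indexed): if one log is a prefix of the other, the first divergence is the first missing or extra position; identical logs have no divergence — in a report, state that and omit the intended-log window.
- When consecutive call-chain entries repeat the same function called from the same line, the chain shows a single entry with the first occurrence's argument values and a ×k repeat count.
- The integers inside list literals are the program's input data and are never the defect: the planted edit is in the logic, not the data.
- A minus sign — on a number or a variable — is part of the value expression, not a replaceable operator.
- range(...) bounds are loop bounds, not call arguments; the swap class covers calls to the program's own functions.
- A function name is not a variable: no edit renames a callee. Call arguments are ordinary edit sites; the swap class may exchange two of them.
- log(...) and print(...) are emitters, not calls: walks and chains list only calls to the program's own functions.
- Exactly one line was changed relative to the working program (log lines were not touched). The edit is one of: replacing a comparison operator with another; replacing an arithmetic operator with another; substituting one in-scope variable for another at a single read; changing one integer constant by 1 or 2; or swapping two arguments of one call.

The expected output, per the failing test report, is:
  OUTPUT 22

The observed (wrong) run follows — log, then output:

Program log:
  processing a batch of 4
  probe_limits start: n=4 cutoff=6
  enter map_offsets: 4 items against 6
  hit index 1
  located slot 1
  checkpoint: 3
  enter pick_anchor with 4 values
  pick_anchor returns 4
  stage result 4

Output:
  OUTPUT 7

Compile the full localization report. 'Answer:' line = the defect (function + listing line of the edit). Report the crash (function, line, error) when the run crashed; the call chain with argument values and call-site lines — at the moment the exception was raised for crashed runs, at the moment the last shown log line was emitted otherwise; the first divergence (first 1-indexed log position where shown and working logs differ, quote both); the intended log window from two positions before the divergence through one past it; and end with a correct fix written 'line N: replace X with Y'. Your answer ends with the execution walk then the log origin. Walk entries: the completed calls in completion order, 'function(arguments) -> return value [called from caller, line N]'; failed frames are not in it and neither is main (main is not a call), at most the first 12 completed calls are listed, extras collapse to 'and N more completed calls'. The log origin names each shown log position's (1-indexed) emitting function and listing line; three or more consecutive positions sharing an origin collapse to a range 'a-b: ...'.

Answer: the defect is in probe_limits at line 13.
Key fact: The log first diverges at position 6: the faulty run prints 'checkpoint: 3' where the working version prints 'checkpoint: 18'.
Call chain: main.
First divergence: at position 6 the run shows 'checkpoint: 3' where the working version logs 'checkpoint: 18'.
Intended log window:
  4: hit index 1
  5: located slot 1
  6: checkpoint: 18
  7: enter pick_anchor with 4 values
Execution walk:
  map_offsets([4, 6, 6, 10], 6) -> 1  [called from probe_limits, line 10]
  probe_limits([4, 6, 6, 10], 6) -> 3  [called from main, line 28]
  pick_anchor([4, 6, 6, 10]) -> 4  [called from main, line 30]
Log origins:
  1: emitted by main (line 27)
  2: emitted by probe_limits (line 9)
  3: emitted by map_offsets (line 2)
  4: emitted by map_offsets (line 5)
  5: emitted by probe_limits (line 11)
  6: emitted by main (line 29)
  7: emitted by pick_anchor (line 16)
  8: emitted by pick_anchor (line 21)
  9: emitted by main (line 31)
A correct fix: line 13: replace `rate` with `limit`.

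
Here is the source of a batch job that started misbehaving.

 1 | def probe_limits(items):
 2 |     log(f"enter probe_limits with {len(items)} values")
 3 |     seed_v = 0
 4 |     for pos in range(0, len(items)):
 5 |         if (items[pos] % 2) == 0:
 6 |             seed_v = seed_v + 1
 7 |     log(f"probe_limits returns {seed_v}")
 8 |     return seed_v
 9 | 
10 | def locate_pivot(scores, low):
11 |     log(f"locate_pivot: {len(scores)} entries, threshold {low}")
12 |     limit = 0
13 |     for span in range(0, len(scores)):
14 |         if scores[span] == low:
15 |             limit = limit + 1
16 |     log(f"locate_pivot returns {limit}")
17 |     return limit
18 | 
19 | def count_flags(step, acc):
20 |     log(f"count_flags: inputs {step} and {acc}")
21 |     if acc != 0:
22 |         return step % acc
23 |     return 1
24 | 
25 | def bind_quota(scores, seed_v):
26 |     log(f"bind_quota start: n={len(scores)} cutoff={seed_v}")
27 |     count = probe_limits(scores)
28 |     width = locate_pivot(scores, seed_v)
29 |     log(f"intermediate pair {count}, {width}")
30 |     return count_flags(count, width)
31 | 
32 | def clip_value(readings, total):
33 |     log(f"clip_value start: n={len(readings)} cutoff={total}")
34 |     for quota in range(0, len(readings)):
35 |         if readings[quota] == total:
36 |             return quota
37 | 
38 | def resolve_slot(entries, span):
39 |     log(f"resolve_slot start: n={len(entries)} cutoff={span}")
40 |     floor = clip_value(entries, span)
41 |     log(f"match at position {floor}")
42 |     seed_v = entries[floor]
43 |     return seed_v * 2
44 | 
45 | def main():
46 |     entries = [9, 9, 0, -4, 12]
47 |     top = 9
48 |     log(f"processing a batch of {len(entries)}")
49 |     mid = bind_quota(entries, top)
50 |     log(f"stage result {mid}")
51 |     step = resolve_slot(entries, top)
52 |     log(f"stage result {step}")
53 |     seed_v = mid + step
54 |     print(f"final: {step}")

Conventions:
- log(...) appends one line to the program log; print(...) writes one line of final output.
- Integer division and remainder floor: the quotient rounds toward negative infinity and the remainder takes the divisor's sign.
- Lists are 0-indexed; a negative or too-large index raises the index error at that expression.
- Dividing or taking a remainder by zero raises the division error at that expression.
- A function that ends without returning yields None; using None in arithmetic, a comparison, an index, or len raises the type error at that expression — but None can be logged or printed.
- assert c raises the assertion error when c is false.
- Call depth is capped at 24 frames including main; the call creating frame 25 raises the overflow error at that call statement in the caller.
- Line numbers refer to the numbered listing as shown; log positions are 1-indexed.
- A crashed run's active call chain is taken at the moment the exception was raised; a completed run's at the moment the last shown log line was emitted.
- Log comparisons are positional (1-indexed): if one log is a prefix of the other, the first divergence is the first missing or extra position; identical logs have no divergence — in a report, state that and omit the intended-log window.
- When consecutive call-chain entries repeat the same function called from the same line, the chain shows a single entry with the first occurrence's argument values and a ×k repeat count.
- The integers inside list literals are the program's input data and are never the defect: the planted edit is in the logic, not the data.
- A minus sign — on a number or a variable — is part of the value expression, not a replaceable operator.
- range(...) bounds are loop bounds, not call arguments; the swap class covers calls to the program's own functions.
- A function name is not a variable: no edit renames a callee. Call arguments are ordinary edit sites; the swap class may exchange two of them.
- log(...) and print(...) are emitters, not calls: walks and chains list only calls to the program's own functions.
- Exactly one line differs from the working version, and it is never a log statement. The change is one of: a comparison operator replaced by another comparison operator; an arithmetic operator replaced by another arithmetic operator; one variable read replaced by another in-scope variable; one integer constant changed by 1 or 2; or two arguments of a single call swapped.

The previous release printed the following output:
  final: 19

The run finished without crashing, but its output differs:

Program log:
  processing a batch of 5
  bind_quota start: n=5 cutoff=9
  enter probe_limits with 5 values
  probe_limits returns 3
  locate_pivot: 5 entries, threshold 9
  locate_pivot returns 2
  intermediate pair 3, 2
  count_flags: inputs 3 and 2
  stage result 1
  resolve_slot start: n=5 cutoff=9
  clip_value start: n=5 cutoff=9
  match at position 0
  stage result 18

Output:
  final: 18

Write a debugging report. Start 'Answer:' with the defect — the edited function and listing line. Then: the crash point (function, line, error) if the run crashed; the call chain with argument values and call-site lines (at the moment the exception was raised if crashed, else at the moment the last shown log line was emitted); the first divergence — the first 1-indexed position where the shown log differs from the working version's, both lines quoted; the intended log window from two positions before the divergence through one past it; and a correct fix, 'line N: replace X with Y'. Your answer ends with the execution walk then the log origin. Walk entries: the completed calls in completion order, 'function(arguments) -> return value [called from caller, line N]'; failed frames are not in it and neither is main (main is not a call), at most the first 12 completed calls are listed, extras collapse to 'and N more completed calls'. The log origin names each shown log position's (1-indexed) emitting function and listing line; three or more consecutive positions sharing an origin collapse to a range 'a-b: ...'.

Answer: the defect is in main at line 54.
Key fact: Log streams are identical — the defect surfaces only in the printed output.
Call chain: main.
First divergence: there is none — every log position agrees.
Execution walk:
  probe_limits([9, 9, 0, -4, 12]) -> 3  [called from bind_quota, line 27]
  locate_pivot([9, 9, 0, -4, 12], 9) -> 2  [called from bind_quota, line 28]
  count_flags(3, 2) -> 1  [called from bind_quota, line 30]
  bind_quota([9, 9, 0, -4, 12], 9) -> 1  [called from main, line 49]
  clip_value([9, 9, 0, -4, 12], 9) -> 0  [called from resolve_slot, line 40]
  resolve_slot([9, 9, 0, -4, 12], 9) -> 18  [called from main, line 51]
Log origin:
  1: emitted by main (line 48)
  2: emitted by bind_quota (line 26)
  3: emitted by probe_limits (line 2)
  4: emitted by probe_limits (line 7)
  5: emitted by locate_pivot (line 11)
  6: emitted by locate_pivot (line 16)
  7: emitted by bind_quota (line 29)
  8: emitted by count_flags (line 20)
  9: emitted by main (line 50)
  10: emitted by resolve_slot (line 39)
  11: emitted by clip_value (line 33)
  12: emitted by resolve_slot (line 41)
  13: emitted by main (line 52)
A correct fix: line 54: replace `step` with `seed_v`.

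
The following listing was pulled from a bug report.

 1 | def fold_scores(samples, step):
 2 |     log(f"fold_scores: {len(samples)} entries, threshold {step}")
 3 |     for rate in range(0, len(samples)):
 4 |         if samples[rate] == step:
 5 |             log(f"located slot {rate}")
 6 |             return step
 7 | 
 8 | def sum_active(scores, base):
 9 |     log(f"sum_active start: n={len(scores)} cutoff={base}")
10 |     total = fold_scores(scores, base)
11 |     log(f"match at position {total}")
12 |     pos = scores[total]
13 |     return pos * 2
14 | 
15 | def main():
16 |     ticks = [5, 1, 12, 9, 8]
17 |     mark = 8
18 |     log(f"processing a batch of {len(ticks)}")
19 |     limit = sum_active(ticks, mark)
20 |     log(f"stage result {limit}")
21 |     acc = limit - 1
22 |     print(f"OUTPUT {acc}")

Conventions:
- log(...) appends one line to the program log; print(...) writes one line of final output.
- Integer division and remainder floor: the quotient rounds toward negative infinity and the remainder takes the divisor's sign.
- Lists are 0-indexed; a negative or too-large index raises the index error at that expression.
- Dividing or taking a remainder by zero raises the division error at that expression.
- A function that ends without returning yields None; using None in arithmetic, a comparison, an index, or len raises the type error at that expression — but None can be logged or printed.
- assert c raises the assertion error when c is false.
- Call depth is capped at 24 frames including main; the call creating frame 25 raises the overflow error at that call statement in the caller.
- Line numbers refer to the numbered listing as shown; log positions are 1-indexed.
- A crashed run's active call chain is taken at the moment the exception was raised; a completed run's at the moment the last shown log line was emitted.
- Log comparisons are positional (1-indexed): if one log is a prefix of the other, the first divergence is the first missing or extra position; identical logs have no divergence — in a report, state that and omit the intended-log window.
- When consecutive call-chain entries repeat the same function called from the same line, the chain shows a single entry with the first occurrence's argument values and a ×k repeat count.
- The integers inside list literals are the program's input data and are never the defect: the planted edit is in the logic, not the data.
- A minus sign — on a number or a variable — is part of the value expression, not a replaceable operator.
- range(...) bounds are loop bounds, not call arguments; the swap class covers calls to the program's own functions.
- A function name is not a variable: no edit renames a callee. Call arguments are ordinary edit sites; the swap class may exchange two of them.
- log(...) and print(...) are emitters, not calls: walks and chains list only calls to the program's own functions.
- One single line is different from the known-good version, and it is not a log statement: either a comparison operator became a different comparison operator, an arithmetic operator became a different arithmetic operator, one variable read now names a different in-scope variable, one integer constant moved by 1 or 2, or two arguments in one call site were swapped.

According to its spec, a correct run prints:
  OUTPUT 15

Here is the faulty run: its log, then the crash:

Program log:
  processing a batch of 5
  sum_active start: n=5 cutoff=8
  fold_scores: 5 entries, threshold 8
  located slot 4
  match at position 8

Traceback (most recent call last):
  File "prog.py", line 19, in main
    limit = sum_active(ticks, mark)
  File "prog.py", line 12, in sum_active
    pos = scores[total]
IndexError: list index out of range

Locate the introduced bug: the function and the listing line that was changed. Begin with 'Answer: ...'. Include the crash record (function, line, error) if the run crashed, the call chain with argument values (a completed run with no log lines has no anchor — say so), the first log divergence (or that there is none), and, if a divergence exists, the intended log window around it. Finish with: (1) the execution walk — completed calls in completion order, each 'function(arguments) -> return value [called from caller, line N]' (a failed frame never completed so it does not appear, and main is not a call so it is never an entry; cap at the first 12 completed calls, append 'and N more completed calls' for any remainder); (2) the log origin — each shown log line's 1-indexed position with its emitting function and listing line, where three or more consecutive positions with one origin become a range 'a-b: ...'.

Answer: the defect is in fold_scores at line 6.
The tell: Log line 5 is where behavior first shows: 'match at position 8' appears instead of 'match at position 4'.
Crash: sum_active, line 12, IndexError.
Call chain: main -> sum_active([5, 1, 12, 9, 8], 8) (called at line 19).
First divergence: position 5 — the shown line 'match at position 8' should read 'match at position 4'.
Intended log window:
  3: fold_scores: 5 entries, threshold 8
  4: located slot 4
  5: match at position 4
  6: stage result 16
Execution walk:
  fold_scores([5, 1, 12, 9, 8], 8) -> 8  [called from sum_active, line 10]
Origin of each log line:
  1: from main, line 18
  2: from sum_active, line 9
  3: from fold_scores, line 2
  4: from fold_scores, line 5
  5: from sum_active, line 11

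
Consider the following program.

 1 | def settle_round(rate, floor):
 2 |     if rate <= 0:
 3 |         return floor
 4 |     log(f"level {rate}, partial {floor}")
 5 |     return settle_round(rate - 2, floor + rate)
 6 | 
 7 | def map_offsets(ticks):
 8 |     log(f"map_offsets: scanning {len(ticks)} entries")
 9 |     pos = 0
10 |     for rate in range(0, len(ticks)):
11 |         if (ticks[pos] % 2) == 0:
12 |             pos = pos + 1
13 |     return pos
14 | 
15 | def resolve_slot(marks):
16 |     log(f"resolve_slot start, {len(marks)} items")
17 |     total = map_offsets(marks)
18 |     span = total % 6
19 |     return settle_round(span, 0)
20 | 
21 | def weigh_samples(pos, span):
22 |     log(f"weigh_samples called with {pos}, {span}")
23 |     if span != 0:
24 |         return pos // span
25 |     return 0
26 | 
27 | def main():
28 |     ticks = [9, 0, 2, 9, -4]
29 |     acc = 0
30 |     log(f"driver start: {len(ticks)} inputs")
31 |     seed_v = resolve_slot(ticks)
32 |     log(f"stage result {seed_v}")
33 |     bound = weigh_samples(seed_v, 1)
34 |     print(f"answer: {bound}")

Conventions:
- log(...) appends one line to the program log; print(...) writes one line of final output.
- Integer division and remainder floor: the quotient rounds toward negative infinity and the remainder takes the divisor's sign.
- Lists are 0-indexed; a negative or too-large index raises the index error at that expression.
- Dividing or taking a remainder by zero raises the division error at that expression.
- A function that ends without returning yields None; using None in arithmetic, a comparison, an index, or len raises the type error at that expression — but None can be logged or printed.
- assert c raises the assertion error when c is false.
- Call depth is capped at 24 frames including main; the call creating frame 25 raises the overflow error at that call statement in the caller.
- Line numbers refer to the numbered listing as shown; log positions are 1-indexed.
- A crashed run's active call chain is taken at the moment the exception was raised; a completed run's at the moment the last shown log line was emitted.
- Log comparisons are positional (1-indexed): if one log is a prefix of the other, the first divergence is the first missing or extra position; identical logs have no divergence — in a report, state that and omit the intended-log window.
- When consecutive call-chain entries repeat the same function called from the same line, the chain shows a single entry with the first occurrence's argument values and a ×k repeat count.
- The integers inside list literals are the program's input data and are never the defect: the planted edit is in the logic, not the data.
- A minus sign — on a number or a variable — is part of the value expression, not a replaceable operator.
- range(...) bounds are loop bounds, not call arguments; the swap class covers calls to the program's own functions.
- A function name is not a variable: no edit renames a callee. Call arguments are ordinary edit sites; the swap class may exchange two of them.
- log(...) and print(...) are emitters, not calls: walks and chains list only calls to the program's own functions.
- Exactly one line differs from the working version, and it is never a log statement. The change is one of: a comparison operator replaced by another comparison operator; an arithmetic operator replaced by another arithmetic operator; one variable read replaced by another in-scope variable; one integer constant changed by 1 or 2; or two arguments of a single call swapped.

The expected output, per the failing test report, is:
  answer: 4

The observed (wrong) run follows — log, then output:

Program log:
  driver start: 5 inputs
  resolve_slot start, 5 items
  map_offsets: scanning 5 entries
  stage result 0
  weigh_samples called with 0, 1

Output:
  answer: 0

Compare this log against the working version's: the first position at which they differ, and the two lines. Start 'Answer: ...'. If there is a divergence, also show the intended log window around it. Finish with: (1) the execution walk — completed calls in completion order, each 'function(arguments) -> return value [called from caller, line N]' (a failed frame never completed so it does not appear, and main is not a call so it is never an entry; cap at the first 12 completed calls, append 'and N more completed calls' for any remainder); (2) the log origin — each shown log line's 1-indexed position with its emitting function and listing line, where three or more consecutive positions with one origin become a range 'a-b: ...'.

Answer: position 4 — shown 'stage result 0', intended 'level 3, partial 0'.
Intended log window:
  2: resolve_slot start, 5 items
  3: map_offsets: scanning 5 entries
  4: level 3, partial 0
  5: level 1, partial 3
Execution walk:
  map_offsets([9, 0, 2, 9, -4]) -> 0  [called from resolve_slot, line 17]
  settle_round(0, 0) -> 0  [called from resolve_slot, line 19]
  resolve_slot([9, 0, 2, 9, -4]) -> 0  [called from main, line 31]
  weigh_samples(0, 1) -> 0  [called from main, line 33]
Origin of each log line:
  1: logged in main at line 30
  2: logged in resolve_slot at line 16
  3: logged in map_offsets at line 8
  4: logged in main at line 32
  5: logged in weigh_samples at line 22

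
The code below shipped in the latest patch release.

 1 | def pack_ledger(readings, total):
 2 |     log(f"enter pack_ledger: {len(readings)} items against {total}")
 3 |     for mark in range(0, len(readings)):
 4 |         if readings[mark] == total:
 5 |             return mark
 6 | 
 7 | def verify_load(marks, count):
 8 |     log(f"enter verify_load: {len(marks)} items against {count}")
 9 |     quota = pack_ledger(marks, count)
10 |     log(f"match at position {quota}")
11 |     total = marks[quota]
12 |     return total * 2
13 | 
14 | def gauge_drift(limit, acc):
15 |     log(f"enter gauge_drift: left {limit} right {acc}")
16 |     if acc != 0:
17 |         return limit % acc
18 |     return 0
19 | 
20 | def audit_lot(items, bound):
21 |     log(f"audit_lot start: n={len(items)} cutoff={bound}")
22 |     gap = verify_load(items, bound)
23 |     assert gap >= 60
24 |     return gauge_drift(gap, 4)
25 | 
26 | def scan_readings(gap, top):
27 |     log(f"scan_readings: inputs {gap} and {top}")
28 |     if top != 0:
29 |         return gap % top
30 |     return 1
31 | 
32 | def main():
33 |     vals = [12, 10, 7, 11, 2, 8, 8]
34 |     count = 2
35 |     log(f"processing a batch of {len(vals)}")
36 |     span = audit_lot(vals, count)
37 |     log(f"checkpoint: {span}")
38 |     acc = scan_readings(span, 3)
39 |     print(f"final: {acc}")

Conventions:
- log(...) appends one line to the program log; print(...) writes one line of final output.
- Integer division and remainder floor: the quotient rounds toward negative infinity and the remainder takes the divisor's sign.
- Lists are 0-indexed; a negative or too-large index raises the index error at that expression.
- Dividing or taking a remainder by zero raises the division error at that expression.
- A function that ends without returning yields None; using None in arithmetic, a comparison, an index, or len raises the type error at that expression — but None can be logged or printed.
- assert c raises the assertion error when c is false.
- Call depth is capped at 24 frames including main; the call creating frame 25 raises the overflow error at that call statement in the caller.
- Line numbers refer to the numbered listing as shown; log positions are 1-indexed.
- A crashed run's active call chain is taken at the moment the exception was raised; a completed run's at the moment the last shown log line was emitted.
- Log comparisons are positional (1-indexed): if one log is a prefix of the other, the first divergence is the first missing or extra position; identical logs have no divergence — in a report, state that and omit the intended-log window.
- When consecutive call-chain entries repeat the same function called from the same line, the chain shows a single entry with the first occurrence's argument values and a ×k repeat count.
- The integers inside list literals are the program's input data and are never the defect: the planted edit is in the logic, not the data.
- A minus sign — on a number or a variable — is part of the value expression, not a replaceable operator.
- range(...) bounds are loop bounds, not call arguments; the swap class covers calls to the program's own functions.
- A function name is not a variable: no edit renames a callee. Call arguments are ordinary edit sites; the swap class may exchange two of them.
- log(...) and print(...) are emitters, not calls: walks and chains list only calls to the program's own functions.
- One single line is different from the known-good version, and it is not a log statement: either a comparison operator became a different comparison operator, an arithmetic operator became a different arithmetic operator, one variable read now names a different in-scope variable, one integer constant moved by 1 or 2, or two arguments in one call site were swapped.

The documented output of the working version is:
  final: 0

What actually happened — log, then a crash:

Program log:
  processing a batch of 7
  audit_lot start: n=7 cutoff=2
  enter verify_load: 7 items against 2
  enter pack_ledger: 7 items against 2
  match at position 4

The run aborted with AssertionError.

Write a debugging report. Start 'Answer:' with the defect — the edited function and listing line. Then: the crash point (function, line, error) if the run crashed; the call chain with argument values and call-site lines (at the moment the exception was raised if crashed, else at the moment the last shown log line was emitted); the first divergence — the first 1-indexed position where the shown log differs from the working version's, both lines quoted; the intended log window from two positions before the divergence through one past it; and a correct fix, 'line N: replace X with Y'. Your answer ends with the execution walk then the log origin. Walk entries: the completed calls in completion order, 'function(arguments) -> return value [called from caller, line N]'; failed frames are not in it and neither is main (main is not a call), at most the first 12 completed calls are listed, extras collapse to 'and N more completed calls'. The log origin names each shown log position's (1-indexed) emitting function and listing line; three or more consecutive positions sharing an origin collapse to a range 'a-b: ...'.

Answer: the defect is in audit_lot at line 23.
Key observation: The log ends early — 5 lines, where the working version next logs 'enter gauge_drift: left 4 right 4'.
Crash: audit_lot, line 23, AssertionError.
Call chain: main -> audit_lot([12, 10, 7, 11, 2, 8, 8], 2) (called at line 36).
First divergence: position 6; the shown log stops at 5 lines while the working version next logs 'enter gauge_drift: left 4 right 4'.
Intended log window:
  4: enter pack_ledger: 7 items against 2
  5: match at position 4
  6: enter gauge_drift: left 4 right 4
  7: checkpoint: 0
Execution walk:
  pack_ledger([12, 10, 7, 11, 2, 8, 8], 2) -> 4  [called from verify_load, line 9]
  verify_load([12, 10, 7, 11, 2, 8, 8], 2) -> 4  [called from audit_lot, line 22]
Origin of each log line:
  1 — main, line 35
  2 — audit_lot, line 21
  3 — verify_load, line 8
  4 — pack_ledger, line 2
  5 — verify_load, line 10
A correct fix: line 23: replace `>=` with `<=`.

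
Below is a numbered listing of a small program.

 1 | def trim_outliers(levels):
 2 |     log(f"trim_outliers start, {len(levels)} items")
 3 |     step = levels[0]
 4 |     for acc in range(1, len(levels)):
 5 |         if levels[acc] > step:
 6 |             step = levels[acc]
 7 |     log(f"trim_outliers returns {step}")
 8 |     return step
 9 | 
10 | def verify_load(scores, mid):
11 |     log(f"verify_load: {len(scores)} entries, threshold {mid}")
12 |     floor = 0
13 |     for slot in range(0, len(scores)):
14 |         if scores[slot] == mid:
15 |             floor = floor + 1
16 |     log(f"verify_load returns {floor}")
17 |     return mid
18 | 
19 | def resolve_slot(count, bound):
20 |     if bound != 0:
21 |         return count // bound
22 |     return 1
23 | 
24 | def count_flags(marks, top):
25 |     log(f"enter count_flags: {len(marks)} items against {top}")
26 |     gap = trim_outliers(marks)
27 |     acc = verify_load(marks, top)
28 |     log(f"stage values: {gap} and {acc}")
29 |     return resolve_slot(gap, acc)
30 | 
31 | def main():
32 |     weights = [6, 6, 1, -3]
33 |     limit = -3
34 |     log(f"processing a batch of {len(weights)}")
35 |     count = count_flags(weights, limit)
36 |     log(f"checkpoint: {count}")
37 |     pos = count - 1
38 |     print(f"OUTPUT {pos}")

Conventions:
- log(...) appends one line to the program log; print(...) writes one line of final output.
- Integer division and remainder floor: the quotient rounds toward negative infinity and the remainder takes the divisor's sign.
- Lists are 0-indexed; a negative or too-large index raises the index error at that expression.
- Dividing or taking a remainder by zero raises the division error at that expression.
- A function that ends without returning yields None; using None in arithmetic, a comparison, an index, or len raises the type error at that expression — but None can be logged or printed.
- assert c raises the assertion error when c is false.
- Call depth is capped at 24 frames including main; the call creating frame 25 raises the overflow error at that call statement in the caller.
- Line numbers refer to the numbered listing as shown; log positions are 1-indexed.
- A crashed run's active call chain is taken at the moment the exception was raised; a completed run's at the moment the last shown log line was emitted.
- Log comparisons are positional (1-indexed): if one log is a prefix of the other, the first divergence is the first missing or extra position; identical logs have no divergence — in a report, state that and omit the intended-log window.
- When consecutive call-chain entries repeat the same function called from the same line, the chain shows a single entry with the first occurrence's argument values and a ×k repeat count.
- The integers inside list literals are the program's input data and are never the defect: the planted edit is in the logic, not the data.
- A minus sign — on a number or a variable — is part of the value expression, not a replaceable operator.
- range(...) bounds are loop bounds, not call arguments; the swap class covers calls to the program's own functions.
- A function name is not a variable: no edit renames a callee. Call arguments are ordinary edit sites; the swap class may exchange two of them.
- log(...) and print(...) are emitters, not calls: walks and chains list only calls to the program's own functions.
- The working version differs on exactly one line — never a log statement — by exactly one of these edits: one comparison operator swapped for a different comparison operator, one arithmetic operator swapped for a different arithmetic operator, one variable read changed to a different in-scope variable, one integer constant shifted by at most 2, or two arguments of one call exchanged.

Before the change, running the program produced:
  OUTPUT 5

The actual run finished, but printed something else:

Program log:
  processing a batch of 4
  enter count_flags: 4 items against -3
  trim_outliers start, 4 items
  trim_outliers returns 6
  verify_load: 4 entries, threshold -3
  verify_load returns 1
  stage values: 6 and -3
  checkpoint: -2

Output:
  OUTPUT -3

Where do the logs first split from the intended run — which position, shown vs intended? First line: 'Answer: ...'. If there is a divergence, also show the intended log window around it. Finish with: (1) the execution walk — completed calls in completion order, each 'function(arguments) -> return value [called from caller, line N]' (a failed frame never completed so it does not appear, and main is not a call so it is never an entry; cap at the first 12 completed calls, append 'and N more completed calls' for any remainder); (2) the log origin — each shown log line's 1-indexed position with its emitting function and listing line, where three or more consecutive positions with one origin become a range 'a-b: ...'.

Answer: position 7 — the shown line 'stage values: 6 and -3' should read 'stage values: 6 and 1'.
Intended log window:
  5: verify_load: 4 entries, threshold -3
  6: verify_load returns 1
  7: stage values: 6 and 1
  8: checkpoint: 6
Execution walk:
  trim_outliers([6, 6, 1, -3]) -> 6  [called from count_flags, line 26]
  verify_load([6, 6, 1, -3], -3) -> -3  [called from count_flags, line 27]
  resolve_slot(6, -3) -> -2  [called from count_flags, line 29]
  count_flags([6, 6, 1, -3], -3) -> -2  [called from main, line 35]
Log origins:
  1: emitted by main (line 34)
  2: emitted by count_flags (line 25)
  3: emitted by trim_outliers (line 2)
  4: emitted by trim_outliers (line 7)
  5: emitted by verify_load (line 11)
  6: emitted by verify_load (line 16)
  7: emitted by count_flags (line 28)
  8: emitted by main (line 36)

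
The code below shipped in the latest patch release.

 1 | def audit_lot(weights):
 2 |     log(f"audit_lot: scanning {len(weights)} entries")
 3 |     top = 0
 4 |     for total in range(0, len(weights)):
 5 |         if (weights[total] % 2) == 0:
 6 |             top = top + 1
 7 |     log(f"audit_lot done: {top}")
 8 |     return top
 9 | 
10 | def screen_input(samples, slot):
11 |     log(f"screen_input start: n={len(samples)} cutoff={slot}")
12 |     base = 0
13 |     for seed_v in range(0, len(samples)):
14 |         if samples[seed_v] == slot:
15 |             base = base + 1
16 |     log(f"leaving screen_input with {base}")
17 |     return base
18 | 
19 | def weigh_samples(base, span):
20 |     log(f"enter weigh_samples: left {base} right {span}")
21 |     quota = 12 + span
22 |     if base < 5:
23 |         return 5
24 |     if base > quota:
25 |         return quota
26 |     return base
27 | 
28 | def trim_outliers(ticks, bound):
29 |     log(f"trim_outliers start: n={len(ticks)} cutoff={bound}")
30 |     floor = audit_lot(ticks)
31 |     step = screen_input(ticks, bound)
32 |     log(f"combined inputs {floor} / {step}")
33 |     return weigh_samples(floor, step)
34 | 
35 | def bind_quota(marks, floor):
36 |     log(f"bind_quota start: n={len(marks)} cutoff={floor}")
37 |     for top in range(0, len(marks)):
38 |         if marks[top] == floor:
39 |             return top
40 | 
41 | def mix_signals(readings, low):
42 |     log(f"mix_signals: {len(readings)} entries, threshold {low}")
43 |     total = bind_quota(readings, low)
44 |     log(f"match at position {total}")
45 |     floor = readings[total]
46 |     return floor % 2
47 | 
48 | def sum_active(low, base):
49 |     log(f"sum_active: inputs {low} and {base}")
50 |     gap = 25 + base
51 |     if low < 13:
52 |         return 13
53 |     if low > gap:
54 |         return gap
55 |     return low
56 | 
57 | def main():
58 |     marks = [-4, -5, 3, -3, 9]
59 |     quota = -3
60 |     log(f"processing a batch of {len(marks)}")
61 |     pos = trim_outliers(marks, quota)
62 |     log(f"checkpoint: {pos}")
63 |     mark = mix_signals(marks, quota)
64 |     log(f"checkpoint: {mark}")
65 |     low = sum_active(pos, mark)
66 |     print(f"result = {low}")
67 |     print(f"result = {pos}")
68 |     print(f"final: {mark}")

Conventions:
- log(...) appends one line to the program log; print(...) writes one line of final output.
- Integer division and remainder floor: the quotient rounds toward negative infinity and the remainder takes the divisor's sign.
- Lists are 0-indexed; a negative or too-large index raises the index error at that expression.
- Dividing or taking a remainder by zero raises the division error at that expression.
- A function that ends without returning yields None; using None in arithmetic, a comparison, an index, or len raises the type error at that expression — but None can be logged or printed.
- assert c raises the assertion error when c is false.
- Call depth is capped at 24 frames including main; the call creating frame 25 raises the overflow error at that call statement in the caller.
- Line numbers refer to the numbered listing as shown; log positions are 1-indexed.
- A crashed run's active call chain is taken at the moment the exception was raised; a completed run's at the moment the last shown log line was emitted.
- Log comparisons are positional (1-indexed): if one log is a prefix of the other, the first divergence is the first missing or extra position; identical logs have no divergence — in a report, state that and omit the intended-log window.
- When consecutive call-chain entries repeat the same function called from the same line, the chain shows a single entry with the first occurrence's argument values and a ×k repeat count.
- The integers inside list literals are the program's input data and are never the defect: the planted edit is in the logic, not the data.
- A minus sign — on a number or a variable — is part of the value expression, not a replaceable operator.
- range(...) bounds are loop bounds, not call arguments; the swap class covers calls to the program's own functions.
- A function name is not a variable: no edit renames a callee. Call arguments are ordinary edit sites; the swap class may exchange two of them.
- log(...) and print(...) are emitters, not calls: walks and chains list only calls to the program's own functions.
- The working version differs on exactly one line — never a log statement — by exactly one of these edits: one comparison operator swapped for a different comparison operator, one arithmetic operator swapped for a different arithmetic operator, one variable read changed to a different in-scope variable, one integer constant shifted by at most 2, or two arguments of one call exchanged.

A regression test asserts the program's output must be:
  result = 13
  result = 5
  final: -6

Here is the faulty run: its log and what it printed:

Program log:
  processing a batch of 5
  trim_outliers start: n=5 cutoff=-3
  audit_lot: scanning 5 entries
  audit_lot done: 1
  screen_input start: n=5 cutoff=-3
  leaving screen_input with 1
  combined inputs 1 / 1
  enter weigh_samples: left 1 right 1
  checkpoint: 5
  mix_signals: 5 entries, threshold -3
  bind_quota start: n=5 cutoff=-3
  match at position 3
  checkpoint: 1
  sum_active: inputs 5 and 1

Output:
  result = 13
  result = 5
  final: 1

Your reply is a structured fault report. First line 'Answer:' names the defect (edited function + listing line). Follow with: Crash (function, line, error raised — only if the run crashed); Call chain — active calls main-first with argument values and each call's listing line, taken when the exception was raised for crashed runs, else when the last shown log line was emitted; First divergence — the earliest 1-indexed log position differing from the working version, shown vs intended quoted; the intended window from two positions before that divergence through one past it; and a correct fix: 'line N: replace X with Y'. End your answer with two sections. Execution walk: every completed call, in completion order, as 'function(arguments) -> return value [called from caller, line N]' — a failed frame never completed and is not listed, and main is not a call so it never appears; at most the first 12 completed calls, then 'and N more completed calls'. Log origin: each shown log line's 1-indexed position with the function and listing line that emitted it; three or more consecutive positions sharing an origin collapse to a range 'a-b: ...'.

Answer: the defect is in mix_signals at line 46.
Key observation: At log position 13 the runs split — shown 'checkpoint: 1', but the working version logs 'checkpoint: -6'.
Call chain: main -> sum_active(5, 1) (called at line 65).
First divergence: position 13 — the shown line 'checkpoint: 1' should read 'checkpoint: -6'.
Intended log window:
  11: bind_quota start: n=5 cutoff=-3
  12: match at position 3
  13: checkpoint: -6
  14: sum_active: inputs 5 and -6
Execution walk:
  audit_lot([-4, -5, 3, -3, 9]) -> 1  [called from trim_outliers, line 30]
  screen_input([-4, -5, 3, -3, 9], -3) -> 1  [called from trim_outliers, line 31]
  weigh_samples(1, 1) -> 5  [called from trim_outliers, line 33]
  trim_outliers([-4, -5, 3, -3, 9], -3) -> 5  [called from main, line 61]
  bind_quota([-4, -5, 3, -3, 9], -3) -> 3  [called from mix_signals, line 43]
  mix_signals([-4, -5, 3, -3, 9], -3) -> 1  [called from main, line 63]
  sum_active(5, 1) -> 13  [called from main, line 65]
Log origins:
  1: logged in main at line 60
  2: logged in trim_outliers at line 29
  3: logged in audit_lot at line 2
  4: logged in audit_lot at line 7
  5: logged in screen_input at line 11
  6: logged in screen_input at line 16
  7: logged in trim_outliers at line 32
  8: logged in weigh_samples at line 20
  9: logged in main at line 62
  10: logged in mix_signals at line 42
  11: logged in bind_quota at line 36
  12: logged in mix_signals at line 44
  13: logged in main at line 64
  14: logged in sum_active at line 49
A correct fix: line 46: replace `%` with `*`.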